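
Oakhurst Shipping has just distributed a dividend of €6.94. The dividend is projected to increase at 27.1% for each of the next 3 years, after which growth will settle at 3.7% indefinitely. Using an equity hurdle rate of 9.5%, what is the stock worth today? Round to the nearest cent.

Two-stage DDM. Project D₁…D_3 at 0.271, terminal growth 0.037, discount at r = 0.095.
D_1 = 8.8207
D_2 = 11.2112
D_3 = 14.2494
Terminal value at t=3: TV = D_4/(r−g) = 14.7766/(0.095−0.037) = 254.7692
P₀ = 8.8207/(1+0.095)^1 + 11.2112/(1+0.095)^2 + 14.2494/(1+0.095)^3 + 254.7692/(1+0.095)^3 = 222.3047

€222.30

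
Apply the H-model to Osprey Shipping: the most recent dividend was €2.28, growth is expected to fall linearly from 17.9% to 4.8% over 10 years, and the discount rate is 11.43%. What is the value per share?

€58.56

H-model: P₀ = D₀[(1+g_L) + H(g_S−g_L)]/(r−g_L), with H = 10/2 = 5.
P₀ = 2.28 × [(1+0.048) + 5×(0.179−0.048)] / (0.1143−0.048)
   = 2.28 × 1.7030 / 0.0663 = 58.5647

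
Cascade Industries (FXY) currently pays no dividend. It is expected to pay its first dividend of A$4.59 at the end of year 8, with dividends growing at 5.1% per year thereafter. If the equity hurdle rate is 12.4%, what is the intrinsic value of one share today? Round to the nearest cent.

A$27.74

Deferred-dividend DDM. At t=7 the remaining stream is a growing perpetuity with first payment D_8 = 4.59.
V_7 = D_8/(r−g) = 4.59/(0.124−0.051) = 62.8767
P₀ = V_7/(1+r)^7 = 62.8767/(1+0.124)^7 = 27.7412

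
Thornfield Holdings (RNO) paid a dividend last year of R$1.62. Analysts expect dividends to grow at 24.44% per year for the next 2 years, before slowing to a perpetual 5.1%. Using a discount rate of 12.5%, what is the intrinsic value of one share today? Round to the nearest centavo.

R$31.93

Two-stage DDM. Project D₁…D_2 at 0.2444, terminal growth 0.051, discount at r = 0.125.
D_1 = 2.0159
D_2 = 2.5086
Terminal value at t=2: TV = D_3/(r−g) = 2.6366/(0.125−0.051) = 35.6292
P₀ = 2.0159/(1+0.125)^1 + 2.5086/(1+0.125)^2 + 35.6292/(1+0.125)^2 = 31.9255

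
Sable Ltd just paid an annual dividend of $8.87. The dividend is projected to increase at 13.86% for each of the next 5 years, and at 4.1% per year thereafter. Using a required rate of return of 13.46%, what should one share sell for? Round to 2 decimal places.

$145.22

Two-stage DDM. Project D₁…D_5 at 0.1386, terminal growth 0.041, discount at r = 0.1346.
D_1 = 10.0994
D_2 = 11.4992
D_3 = 13.0929
D_4 = 14.9076
D_5 = 16.9738
Terminal value at t=5: TV = D_6/(r−g) = 17.6697/(0.1346−0.041) = 188.7793
P₀ = 10.0994/(1+0.1346)^1 + 11.4992/(1+0.1346)^2 + 13.0929/(1+0.1346)^3 + 14.9076/(1+0.1346)^4 + 16.9738/(1+0.1346)^5 + 188.7793/(1+0.1346)^5 = 145.2228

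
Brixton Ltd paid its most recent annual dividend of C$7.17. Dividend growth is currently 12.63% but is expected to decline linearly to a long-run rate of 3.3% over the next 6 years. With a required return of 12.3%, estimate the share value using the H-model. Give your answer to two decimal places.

C$104.59

H-model: P₀ = D₀[(1+g_L) + H(g_S−g_L)]/(r−g_L), with H = 6/2 = 3.
P₀ = 7.17 × [(1+0.033) + 3×(0.1263−0.033)] / (0.123−0.033)
   = 7.17 × 1.3129 / 0.09 = 104.5944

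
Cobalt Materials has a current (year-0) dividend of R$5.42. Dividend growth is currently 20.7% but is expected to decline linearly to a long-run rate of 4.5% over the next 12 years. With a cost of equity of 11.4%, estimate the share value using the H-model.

H-model: P₀ = D₀[(1+g_L) + H(g_S−g_L)]/(r−g_L), with H = 12/2 = 6.
P₀ = 5.42 × [(1+0.045) + 6×(0.207−0.045)] / (0.114−0.045)
   = 5.42 × 2.0170 / 0.069 = 158.4368

R$158.44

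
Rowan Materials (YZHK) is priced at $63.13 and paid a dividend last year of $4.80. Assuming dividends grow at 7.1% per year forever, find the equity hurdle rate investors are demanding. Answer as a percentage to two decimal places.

15.24%

Rearranging the constant-growth DDM: r = D₁/P₀ + g.
D₁ = 4.80 × (1 + 0.071) = 5.1408.
r = 5.1408 / 63.13 + 0.071 = 0.08143 + 0.071 = 0.15243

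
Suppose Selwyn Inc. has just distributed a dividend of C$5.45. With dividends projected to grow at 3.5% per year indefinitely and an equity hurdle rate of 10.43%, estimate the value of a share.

Gordon growth model: P₀ = D₁/(r − g). D₁ = 5.45 × (1 + 0.035) = 5.6407.
P₀ = 5.6407 / (0.1043 − 0.035) = 5.6407 / 0.0693 = 81.3961

C$81.40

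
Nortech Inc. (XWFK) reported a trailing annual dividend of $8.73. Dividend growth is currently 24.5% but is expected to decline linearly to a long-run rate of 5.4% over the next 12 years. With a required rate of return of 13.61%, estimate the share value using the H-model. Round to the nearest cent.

$233.93

H-model: P₀ = D₀[(1+g_L) + H(g_S−g_L)]/(r−g_L), with H = 12/2 = 6.
P₀ = 8.73 × [(1+0.054) + 6×(0.245−0.054)] / (0.1361−0.054)
   = 8.73 × 2.2000 / 0.0821 = 233.9342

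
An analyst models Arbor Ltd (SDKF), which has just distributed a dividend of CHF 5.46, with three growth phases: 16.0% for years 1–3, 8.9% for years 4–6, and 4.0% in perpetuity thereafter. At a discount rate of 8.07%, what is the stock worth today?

Three-stage DDM. Project D₁…D_6; terminal Gordon value at t=6 with g = 0.04; discount at r = 0.0807.
D_1 = 6.3336
D_2 = 7.3470
D_3 = 8.5225
D_4 = 9.2810
D_5 = 10.1070
D_6 = 11.0065
TV_6 = 11.4468/(0.0807−0.04) = 281.2478
P₀ = Σ Dₜ/(1+r)ᵗ + TV_6/(1+r)^6 = 216.0194

CHF 216.02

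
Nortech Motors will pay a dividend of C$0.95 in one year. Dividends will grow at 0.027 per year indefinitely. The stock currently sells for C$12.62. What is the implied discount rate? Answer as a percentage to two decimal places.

10.23%

Rearranging the constant-growth DDM: r = D₁/P₀ + g.
r = 0.9500 / 12.62 + 0.027 = 0.07528 + 0.027 = 0.10228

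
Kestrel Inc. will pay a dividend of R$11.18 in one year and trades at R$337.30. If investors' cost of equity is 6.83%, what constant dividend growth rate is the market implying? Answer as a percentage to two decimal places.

From P₀ = D₁/(r − g), the implied growth is g = r − D₁/P₀.
g = 0.0683 − 11.18/337.30 = 0.0683 − 0.03315 = 0.03515

3.52%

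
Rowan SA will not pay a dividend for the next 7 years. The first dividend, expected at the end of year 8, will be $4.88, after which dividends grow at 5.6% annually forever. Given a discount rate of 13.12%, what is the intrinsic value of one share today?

$27.38

Deferred-dividend DDM. At t=7 the remaining stream is a growing perpetuity with first payment D_8 = 4.88.
V_7 = D_8/(r−g) = 4.88/(0.1312−0.056) = 64.8936
P₀ = V_7/(1+r)^7 = 64.8936/(1+0.1312)^7 = 27.3795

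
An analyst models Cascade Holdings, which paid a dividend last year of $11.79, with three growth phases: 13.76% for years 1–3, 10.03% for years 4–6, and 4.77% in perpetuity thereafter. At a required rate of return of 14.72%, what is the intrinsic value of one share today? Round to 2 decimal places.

$173.33

Three-stage DDM. Project D₁…D_6; terminal Gordon value at t=6 with g = 0.0477; discount at r = 0.1472.
D_1 = 13.4123
D_2 = 15.2578
D_3 = 17.3573
D_4 = 19.0983
D_5 = 21.0138
D_6 = 23.1215
TV_6 = 24.2244/(0.1472−0.0477) = 243.4612
P₀ = Σ Dₜ/(1+r)ᵗ + TV_6/(1+r)^6 = 173.3327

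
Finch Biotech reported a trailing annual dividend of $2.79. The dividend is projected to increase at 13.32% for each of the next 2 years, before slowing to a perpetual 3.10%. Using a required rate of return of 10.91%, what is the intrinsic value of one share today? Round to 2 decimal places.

Two-stage DDM. Project D₁…D_2 at 0.1332, terminal growth 0.031, discount at r = 0.1091.
D_1 = 3.1616
D_2 = 3.5828
Terminal value at t=2: TV = D_3/(r−g) = 3.6938/(0.1091−0.031) = 47.2961
P₀ = 3.1616/(1+0.1091)^1 + 3.5828/(1+0.1091)^2 + 47.2961/(1+0.1091)^2 = 44.2121

$44.21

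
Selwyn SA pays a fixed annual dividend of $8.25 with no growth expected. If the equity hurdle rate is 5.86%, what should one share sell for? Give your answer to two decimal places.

$140.78

Zero-growth DDM (perpetuity): P₀ = D/r = 8.25 / 0.0586 = 140.7850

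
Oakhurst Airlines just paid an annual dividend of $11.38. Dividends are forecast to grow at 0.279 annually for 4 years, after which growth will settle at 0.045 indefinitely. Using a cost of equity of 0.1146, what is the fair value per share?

Two-stage DDM. Project D₁…D_4 at 0.279, terminal growth 0.045, discount at r = 0.1146.
D_1 = 14.5550
D_2 = 18.6159
D_3 = 23.8097
D_4 = 30.4526
Terminal value at t=4: TV = D_5/(r−g) = 31.8230/(0.1146−0.045) = 457.2266
P₀ = 14.5550/(1+0.1146)^1 + 18.6159/(1+0.1146)^2 + 23.8097/(1+0.1146)^3 + 30.4526/(1+0.1146)^4 + 457.2266/(1+0.1146)^4 = 361.2168

$361.22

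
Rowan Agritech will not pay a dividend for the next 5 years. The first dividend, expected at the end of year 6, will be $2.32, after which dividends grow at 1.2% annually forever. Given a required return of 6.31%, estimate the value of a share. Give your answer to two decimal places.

$33.43

Deferred-dividend DDM. At t=5 the remaining stream is a growing perpetuity with first payment D_6 = 2.32.
V_5 = D_6/(r−g) = 2.32/(0.0631−0.012) = 45.4012
P₀ = V_5/(1+r)^5 = 45.4012/(1+0.0631)^5 = 33.4346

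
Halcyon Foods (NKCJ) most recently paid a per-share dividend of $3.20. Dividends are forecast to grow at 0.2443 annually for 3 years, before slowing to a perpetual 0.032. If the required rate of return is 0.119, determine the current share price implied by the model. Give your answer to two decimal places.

Two-stage DDM. Project D₁…D_3 at 0.2443, terminal growth 0.032, discount at r = 0.119.
D_1 = 3.9818
D_2 = 4.9545
D_3 = 6.1649
Terminal value at t=3: TV = D_4/(r−g) = 6.3622/(0.119−0.032) = 73.1283
P₀ = 3.9818/(1+0.119)^1 + 4.9545/(1+0.119)^2 + 6.1649/(1+0.119)^3 + 73.1283/(1+0.119)^3 = 64.1059

$64.11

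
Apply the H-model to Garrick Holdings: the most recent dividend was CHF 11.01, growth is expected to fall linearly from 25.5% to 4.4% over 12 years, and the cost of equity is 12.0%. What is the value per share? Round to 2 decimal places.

CHF 334.65

H-model: P₀ = D₀[(1+g_L) + H(g_S−g_L)]/(r−g_L), with H = 12/2 = 6.
P₀ = 11.01 × [(1+0.044) + 6×(0.255−0.044)] / (0.12−0.044)
   = 11.01 × 2.3100 / 0.076 = 334.6461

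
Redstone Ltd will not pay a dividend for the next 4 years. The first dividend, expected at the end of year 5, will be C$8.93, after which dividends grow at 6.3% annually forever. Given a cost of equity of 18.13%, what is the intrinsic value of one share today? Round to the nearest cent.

C$38.76

Deferred-dividend DDM. At t=4 the remaining stream is a growing perpetuity with first payment D_5 = 8.93.
V_4 = D_5/(r−g) = 8.93/(0.1813−0.063) = 75.4861
P₀ = V_4/(1+r)^4 = 75.4861/(1+0.1813)^4 = 38.7638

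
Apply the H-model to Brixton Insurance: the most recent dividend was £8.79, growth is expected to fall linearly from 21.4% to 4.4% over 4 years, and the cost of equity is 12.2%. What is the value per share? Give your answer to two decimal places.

H-model: P₀ = D₀[(1+g_L) + H(g_S−g_L)]/(r−g_L), with H = 4/2 = 2.
P₀ = 8.79 × [(1+0.044) + 2×(0.214−0.044)] / (0.122−0.044)
   = 8.79 × 1.3840 / 0.078 = 155.9662

£155.97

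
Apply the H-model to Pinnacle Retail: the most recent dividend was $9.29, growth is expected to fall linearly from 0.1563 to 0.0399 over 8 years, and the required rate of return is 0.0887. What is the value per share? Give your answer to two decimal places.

H-model: P₀ = D₀[(1+g_L) + H(g_S−g_L)]/(r−g_L), with H = 8/2 = 4.
P₀ = 9.29 × [(1+0.0399) + 4×(0.1563−0.0399)] / (0.0887−0.0399)
   = 9.29 × 1.5055 / 0.0488 = 286.6003

$286.60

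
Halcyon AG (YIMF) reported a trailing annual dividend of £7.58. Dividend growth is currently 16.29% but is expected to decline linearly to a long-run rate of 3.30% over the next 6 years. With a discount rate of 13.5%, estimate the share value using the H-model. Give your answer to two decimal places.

£105.73

H-model: P₀ = D₀[(1+g_L) + H(g_S−g_L)]/(r−g_L), with H = 6/2 = 3.
P₀ = 7.58 × [(1+0.033) + 3×(0.1629−0.033)] / (0.135−0.033)
   = 7.58 × 1.4227 / 0.102 = 105.7261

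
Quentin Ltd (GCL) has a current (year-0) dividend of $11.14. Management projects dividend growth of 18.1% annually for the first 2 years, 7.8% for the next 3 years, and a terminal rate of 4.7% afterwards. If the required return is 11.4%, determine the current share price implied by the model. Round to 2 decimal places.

$236.81

Three-stage DDM. Project D₁…D_5; terminal Gordon value at t=5 with g = 0.047; discount at r = 0.114.
D_1 = 13.1563
D_2 = 15.5376
D_3 = 16.7496
D_4 = 18.0560
D_5 = 19.4644
TV_5 = 20.3792/(0.114−0.047) = 304.1677
P₀ = Σ Dₜ/(1+r)ᵗ + TV_5/(1+r)^5 = 236.8066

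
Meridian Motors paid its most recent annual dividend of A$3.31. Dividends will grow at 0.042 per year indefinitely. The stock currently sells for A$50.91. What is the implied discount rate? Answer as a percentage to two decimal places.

Rearranging the constant-growth DDM: r = D₁/P₀ + g.
D₁ = 3.31 × (1 + 0.042) = 3.4490.
r = 3.4490 / 50.91 + 0.042 = 0.06775 + 0.042 = 0.10975

10.97%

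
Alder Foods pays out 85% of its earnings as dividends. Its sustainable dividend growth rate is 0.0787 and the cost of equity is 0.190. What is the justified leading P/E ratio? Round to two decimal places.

Justified leading P/E = b/(r−g) = 0.85/(0.19−0.0787) = 7.6370

7.64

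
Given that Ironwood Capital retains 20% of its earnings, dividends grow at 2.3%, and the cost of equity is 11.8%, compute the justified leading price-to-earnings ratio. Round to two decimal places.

Payout ratio b = 1 − 0.20 = 0.80.
Justified leading P/E = b/(r−g) = 0.80/(0.118−0.023) = 8.4211

8.42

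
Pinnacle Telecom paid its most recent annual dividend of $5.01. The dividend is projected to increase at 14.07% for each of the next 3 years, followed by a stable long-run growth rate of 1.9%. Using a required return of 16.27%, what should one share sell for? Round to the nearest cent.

$48.02

Two-stage DDM. Project D₁…D_3 at 0.1407, terminal growth 0.019, discount at r = 0.1627.
D_1 = 5.7149
D_2 = 6.5190
D_3 = 7.4362
Terminal value at t=3: TV = D_4/(r−g) = 7.5775/(0.1627−0.019) = 52.7314
P₀ = 5.7149/(1+0.1627)^1 + 6.5190/(1+0.1627)^2 + 7.4362/(1+0.1627)^3 + 52.7314/(1+0.1627)^3 = 48.0163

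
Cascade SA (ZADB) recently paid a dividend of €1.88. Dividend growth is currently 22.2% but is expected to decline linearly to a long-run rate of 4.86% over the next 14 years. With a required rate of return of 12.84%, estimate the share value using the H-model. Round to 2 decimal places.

H-model: P₀ = D₀[(1+g_L) + H(g_S−g_L)]/(r−g_L), with H = 14/2 = 7.
P₀ = 1.88 × [(1+0.0486) + 7×(0.222−0.0486)] / (0.1284−0.0486)
   = 1.88 × 2.2624 / 0.0798 = 53.2996

€53.30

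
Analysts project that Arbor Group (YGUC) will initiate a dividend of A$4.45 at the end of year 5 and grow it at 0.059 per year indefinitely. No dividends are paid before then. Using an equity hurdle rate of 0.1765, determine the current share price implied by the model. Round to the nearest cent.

A$19.77

Deferred-dividend DDM. At t=4 the remaining stream is a growing perpetuity with first payment D_5 = 4.45.
V_4 = D_5/(r−g) = 4.45/(0.1765−0.059) = 37.8723
P₀ = V_4/(1+r)^4 = 37.8723/(1+0.1765)^4 = 19.7676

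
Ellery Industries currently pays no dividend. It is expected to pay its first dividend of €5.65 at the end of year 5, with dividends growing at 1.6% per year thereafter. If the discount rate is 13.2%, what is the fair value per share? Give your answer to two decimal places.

Deferred-dividend DDM. At t=4 the remaining stream is a growing perpetuity with first payment D_5 = 5.65.
V_4 = D_5/(r−g) = 5.65/(0.132−0.016) = 48.7069
P₀ = V_4/(1+r)^4 = 48.7069/(1+0.132)^4 = 29.6623

€29.66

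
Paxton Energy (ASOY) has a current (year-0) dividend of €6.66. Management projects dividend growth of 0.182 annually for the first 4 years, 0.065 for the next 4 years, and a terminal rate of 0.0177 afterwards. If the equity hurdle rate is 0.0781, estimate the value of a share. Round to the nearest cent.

Three-stage DDM. Project D₁…D_8; terminal Gordon value at t=8 with g = 0.0177; discount at r = 0.0781.
D_1 = 7.8721
D_2 = 9.3048
D_3 = 10.9983
D_4 = 13.0000
D_5 = 13.8450
D_6 = 14.7450
D_7 = 15.7034
D_8 = 16.7241
TV_8 = 17.0201/(0.0781−0.0177) = 281.7899
P₀ = Σ Dₜ/(1+r)ᵗ + TV_8/(1+r)^8 = 225.4461

€225.45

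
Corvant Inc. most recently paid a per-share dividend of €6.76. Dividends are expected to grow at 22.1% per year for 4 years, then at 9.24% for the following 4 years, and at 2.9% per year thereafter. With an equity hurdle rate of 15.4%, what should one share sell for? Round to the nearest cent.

Three-stage DDM. Project D₁…D_8; terminal Gordon value at t=8 with g = 0.029; discount at r = 0.154.
D_1 = 8.2540
D_2 = 10.0781
D_3 = 12.3053
D_4 = 15.0248
D_5 = 16.4131
D_6 = 17.9297
D_7 = 19.5864
D_8 = 21.3962
TV_8 = 22.0167/(0.154−0.029) = 176.1333
P₀ = Σ Dₜ/(1+r)ᵗ + TV_8/(1+r)^8 = 116.8010

€116.80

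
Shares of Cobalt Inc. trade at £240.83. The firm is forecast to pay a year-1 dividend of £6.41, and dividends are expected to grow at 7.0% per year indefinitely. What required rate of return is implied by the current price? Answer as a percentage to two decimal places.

9.66%

Rearranging the constant-growth DDM: r = D₁/P₀ + g.
r = 6.4100 / 240.83 + 0.07 = 0.02662 + 0.07 = 0.09662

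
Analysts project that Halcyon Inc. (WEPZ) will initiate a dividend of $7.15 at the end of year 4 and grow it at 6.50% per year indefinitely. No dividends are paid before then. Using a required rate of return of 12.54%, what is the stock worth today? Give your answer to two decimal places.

$83.05

Deferred-dividend DDM. At t=3 the remaining stream is a growing perpetuity with first payment D_4 = 7.15.
V_3 = D_4/(r−g) = 7.15/(0.1254−0.065) = 118.3775
P₀ = V_3/(1+r)^3 = 118.3775/(1+0.1254)^3 = 83.0517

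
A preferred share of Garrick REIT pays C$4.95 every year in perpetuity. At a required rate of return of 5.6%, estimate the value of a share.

C$88.39

Zero-growth DDM (perpetuity): P₀ = D/r = 4.95 / 0.056 = 88.3929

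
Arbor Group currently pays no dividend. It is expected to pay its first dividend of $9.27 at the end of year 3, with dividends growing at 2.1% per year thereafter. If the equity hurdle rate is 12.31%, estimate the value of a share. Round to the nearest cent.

Deferred-dividend DDM. At t=2 the remaining stream is a growing perpetuity with first payment D_3 = 9.27.
V_2 = D_3/(r−g) = 9.27/(0.1231−0.021) = 90.7933
P₀ = V_2/(1+r)^2 = 90.7933/(1+0.1231)^2 = 71.9809

$71.98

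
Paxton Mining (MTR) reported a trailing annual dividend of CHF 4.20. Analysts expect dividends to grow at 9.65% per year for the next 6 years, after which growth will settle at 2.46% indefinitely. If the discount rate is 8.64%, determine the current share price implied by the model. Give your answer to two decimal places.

Two-stage DDM. Project D₁…D_6 at 0.0965, terminal growth 0.0246, discount at r = 0.0864.
D_1 = 4.6053
D_2 = 5.0497
D_3 = 5.5370
D_4 = 6.0713
D_5 = 6.6572
D_6 = 7.2996
Terminal value at t=6: TV = D_7/(r−g) = 7.4792/(0.0864−0.0246) = 121.0227
P₀ = 4.6053/(1+0.0864)^1 + 5.0497/(1+0.0864)^2 + 5.5370/(1+0.0864)^3 + 6.0713/(1+0.0864)^4 + 6.6572/(1+0.0864)^5 + 7.2996/(1+0.0864)^6 + 121.0227/(1+0.0864)^6 = 99.6414

CHF 99.64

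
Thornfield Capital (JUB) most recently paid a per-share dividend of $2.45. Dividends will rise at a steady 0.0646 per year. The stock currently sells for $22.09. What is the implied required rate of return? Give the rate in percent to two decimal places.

18.27%

Rearranging the constant-growth DDM: r = D₁/P₀ + g.
D₁ = 2.45 × (1 + 0.0646) = 2.6083.
r = 2.6083 / 22.09 + 0.0646 = 0.11807 + 0.0646 = 0.18267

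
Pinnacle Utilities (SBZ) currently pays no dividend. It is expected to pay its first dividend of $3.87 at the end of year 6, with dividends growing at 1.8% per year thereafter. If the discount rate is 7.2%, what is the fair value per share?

Deferred-dividend DDM. At t=5 the remaining stream is a growing perpetuity with first payment D_6 = 3.87.
V_5 = D_6/(r−g) = 3.87/(0.072−0.018) = 71.6667
P₀ = V_5/(1+r)^5 = 71.6667/(1+0.072)^5 = 50.6225

$50.62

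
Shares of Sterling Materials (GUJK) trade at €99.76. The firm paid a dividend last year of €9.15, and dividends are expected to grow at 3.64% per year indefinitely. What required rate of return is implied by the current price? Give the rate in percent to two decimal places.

Rearranging the constant-growth DDM: r = D₁/P₀ + g.
D₁ = 9.15 × (1 + 0.0364) = 9.4831.
r = 9.4831 / 99.76 + 0.0364 = 0.09506 + 0.0364 = 0.13146

13.15%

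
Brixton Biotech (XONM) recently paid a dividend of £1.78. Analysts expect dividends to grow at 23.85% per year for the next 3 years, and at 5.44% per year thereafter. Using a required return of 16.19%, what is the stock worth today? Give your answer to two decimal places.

Two-stage DDM. Project D₁…D_3 at 0.2385, terminal growth 0.0544, discount at r = 0.1619.
D_1 = 2.2045
D_2 = 2.7303
D_3 = 3.3815
Terminal value at t=3: TV = D_4/(r−g) = 3.5654/(0.1619−0.0544) = 33.1669
P₀ = 2.2045/(1+0.1619)^1 + 2.7303/(1+0.1619)^2 + 3.3815/(1+0.1619)^3 + 33.1669/(1+0.1619)^3 = 27.2201

£27.22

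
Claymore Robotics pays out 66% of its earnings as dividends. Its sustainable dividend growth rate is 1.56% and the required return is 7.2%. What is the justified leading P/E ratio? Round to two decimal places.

11.70

Justified leading P/E = b/(r−g) = 0.66/(0.072−0.0156) = 11.7021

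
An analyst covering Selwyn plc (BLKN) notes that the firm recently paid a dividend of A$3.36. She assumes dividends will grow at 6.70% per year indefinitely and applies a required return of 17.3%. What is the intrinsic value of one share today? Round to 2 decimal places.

Gordon growth model: P₀ = D₁/(r − g). D₁ = 3.36 × (1 + 0.067) = 3.5851.
P₀ = 3.5851 / (0.173 − 0.067) = 3.5851 / 0.106 = 33.8219

A$33.82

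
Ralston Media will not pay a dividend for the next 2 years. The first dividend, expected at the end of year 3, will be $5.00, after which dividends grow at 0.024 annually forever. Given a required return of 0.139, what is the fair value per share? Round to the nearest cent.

$33.51

Deferred-dividend DDM. At t=2 the remaining stream is a growing perpetuity with first payment D_3 = 5.00.
V_2 = D_3/(r−g) = 5.00/(0.139−0.024) = 43.4783
P₀ = V_2/(1+r)^2 = 43.4783/(1+0.139)^2 = 33.5139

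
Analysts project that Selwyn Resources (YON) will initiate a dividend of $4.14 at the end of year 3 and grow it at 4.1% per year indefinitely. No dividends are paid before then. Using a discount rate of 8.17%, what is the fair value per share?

Deferred-dividend DDM. At t=2 the remaining stream is a growing perpetuity with first payment D_3 = 4.14.
V_2 = D_3/(r−g) = 4.14/(0.0817−0.041) = 101.7199
P₀ = V_2/(1+r)^2 = 101.7199/(1+0.0817)^2 = 86.9345

$86.93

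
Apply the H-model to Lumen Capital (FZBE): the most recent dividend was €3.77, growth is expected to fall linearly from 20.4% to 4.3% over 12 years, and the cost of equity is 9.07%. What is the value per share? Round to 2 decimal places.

€158.78

H-model: P₀ = D₀[(1+g_L) + H(g_S−g_L)]/(r−g_L), with H = 12/2 = 6.
P₀ = 3.77 × [(1+0.043) + 6×(0.204−0.043)] / (0.0907−0.043)
   = 3.77 × 2.0090 / 0.0477 = 158.7826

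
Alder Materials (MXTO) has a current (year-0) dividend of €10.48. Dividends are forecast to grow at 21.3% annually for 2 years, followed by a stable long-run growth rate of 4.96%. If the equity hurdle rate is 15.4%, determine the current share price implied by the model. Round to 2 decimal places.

Two-stage DDM. Project D₁…D_2 at 0.213, terminal growth 0.0496, discount at r = 0.154.
D_1 = 12.7122
D_2 = 15.4199
Terminal value at t=2: TV = D_3/(r−g) = 16.1848/(0.154−0.0496) = 155.0266
P₀ = 12.7122/(1+0.154)^1 + 15.4199/(1+0.154)^2 + 155.0266/(1+0.154)^2 = 139.0060

€139.01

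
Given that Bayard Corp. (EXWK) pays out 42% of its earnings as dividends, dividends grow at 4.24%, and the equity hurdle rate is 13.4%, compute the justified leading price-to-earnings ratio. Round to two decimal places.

4.59

Justified leading P/E = b/(r−g) = 0.42/(0.134−0.0424) = 4.5852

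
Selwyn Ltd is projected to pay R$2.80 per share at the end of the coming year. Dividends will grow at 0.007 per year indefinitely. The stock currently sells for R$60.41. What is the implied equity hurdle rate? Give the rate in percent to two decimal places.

Rearranging the constant-growth DDM: r = D₁/P₀ + g.
r = 2.8000 / 60.41 + 0.007 = 0.04635 + 0.007 = 0.05335

5.33%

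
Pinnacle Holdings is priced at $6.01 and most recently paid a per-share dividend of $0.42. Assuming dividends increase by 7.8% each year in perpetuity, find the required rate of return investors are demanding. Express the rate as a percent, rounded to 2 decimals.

15.33%

Rearranging the constant-growth DDM: r = D₁/P₀ + g.
D₁ = 0.42 × (1 + 0.078) = 0.4528.
r = 0.4528 / 6.01 + 0.078 = 0.07533 + 0.078 = 0.15333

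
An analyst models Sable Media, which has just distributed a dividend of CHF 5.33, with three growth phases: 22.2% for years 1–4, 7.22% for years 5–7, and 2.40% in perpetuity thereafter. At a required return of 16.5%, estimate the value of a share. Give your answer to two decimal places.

CHF 77.02

Three-stage DDM. Project D₁…D_7; terminal Gordon value at t=7 with g = 0.024; discount at r = 0.165.
D_1 = 6.5133
D_2 = 7.9592
D_3 = 9.7261
D_4 = 11.8854
D_5 = 12.7435
D_6 = 13.6636
D_7 = 14.6501
TV_7 = 15.0017/(0.165−0.024) = 106.3948
P₀ = Σ Dₜ/(1+r)ᵗ + TV_7/(1+r)^7 = 77.0210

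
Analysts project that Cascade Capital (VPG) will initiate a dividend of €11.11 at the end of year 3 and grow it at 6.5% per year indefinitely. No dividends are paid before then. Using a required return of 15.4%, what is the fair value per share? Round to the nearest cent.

Deferred-dividend DDM. At t=2 the remaining stream is a growing perpetuity with first payment D_3 = 11.11.
V_2 = D_3/(r−g) = 11.11/(0.154−0.065) = 124.8315
P₀ = V_2/(1+r)^2 = 124.8315/(1+0.154)^2 = 93.7373

€93.74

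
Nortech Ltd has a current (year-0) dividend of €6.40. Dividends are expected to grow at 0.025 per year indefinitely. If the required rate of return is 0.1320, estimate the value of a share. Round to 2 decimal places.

€61.31

Gordon growth model: P₀ = D₁/(r − g). D₁ = 6.40 × (1 + 0.025) = 6.5600.
P₀ = 6.5600 / (0.132 − 0.025) = 6.5600 / 0.107 = 61.3084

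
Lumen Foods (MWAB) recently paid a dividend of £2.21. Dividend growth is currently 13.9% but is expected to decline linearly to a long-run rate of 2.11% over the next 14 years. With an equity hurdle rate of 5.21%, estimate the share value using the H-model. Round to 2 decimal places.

£131.63

H-model: P₀ = D₀[(1+g_L) + H(g_S−g_L)]/(r−g_L), with H = 14/2 = 7.
P₀ = 2.21 × [(1+0.0211) + 7×(0.139−0.0211)] / (0.0521−0.0211)
   = 2.21 × 1.8464 / 0.031 = 131.6305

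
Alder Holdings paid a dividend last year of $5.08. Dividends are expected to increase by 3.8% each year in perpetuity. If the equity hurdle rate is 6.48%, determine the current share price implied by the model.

$196.76

Gordon growth model: P₀ = D₁/(r − g). D₁ = 5.08 × (1 + 0.038) = 5.2730.
P₀ = 5.2730 / (0.0648 − 0.038) = 5.2730 / 0.0268 = 196.7552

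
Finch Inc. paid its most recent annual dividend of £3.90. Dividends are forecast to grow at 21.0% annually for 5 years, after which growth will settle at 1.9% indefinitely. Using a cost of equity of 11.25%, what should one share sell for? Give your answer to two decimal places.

£89.96

Two-stage DDM. Project D₁…D_5 at 0.21, terminal growth 0.019, discount at r = 0.1125.
D_1 = 4.7190
D_2 = 5.7100
D_3 = 6.9091
D_4 = 8.3600
D_5 = 10.1156
Terminal value at t=5: TV = D_6/(r−g) = 10.3078/(0.1125−0.019) = 110.2438
P₀ = 4.7190/(1+0.1125)^1 + 5.7100/(1+0.1125)^2 + 6.9091/(1+0.1125)^3 + 8.3600/(1+0.1125)^4 + 10.1156/(1+0.1125)^5 + 110.2438/(1+0.1125)^5 = 89.9594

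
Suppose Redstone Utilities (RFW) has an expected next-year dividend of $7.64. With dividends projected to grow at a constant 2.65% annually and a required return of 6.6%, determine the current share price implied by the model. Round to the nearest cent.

Gordon growth model: P₀ = D₁/(r − g), with D₁ = 7.64 given directly.
P₀ = 7.6400 / (0.066 − 0.0265) = 7.6400 / 0.0395 = 193.4177

$193.42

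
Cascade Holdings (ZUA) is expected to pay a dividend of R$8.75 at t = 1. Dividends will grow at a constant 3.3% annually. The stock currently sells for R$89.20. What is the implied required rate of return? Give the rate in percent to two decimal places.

Rearranging the constant-growth DDM: r = D₁/P₀ + g.
r = 8.7500 / 89.20 + 0.033 = 0.09809 + 0.033 = 0.13109

13.11%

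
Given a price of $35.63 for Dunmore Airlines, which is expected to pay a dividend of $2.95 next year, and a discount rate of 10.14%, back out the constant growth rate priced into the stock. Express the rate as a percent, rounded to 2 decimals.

1.86%

From P₀ = D₁/(r − g), the implied growth is g = r − D₁/P₀.
g = 0.1014 − 2.95/35.63 = 0.1014 − 0.08280 = 0.01860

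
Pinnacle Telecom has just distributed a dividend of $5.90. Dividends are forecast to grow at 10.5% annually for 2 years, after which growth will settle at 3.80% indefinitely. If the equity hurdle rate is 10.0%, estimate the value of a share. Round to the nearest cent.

$111.56

Two-stage DDM. Project D₁…D_2 at 0.105, terminal growth 0.038, discount at r = 0.1.
D_1 = 6.5195
D_2 = 7.2040
Terminal value at t=2: TV = D_3/(r−g) = 7.4778/(0.1−0.038) = 120.6097
P₀ = 6.5195/(1+0.1)^1 + 7.2040/(1+0.1)^2 + 120.6097/(1+0.1)^2 = 111.5580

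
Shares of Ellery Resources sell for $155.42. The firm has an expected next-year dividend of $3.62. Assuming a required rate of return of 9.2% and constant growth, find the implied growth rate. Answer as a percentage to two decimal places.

6.87%

From P₀ = D₁/(r − g), the implied growth is g = r − D₁/P₀.
g = 0.092 − 3.62/155.42 = 0.092 − 0.02329 = 0.06871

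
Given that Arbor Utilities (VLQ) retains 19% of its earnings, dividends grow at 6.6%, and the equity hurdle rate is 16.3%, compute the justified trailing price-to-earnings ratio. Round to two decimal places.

8.90

Payout ratio b = 1 − 0.19 = 0.81.
Justified trailing P/E = b(1+g)/(r−g) = 0.81×(1+0.066)/(0.163−0.066) = 8.9016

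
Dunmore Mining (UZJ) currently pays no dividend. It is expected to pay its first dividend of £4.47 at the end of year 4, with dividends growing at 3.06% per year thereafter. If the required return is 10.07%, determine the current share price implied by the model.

£47.82

Deferred-dividend DDM. At t=3 the remaining stream is a growing perpetuity with first payment D_4 = 4.47.
V_3 = D_4/(r−g) = 4.47/(0.1007−0.0306) = 63.7660
P₀ = V_3/(1+r)^3 = 63.7660/(1+0.1007)^3 = 47.8170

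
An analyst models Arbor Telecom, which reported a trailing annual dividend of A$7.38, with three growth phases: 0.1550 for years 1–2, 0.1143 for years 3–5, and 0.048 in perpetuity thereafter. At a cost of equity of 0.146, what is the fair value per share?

A$109.90

Three-stage DDM. Project D₁…D_5; terminal Gordon value at t=5 with g = 0.048; discount at r = 0.146.
D_1 = 8.5239
D_2 = 9.8451
D_3 = 10.9704
D_4 = 12.2243
D_5 = 13.6216
TV_5 = 14.2754/(0.146−0.048) = 145.6673
P₀ = Σ Dₜ/(1+r)ᵗ + TV_5/(1+r)^5 = 109.8972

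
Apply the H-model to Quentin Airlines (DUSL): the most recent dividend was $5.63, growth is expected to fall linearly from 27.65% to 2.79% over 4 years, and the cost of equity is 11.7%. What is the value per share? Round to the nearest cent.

$96.37

H-model: P₀ = D₀[(1+g_L) + H(g_S−g_L)]/(r−g_L), with H = 4/2 = 2.
P₀ = 5.63 × [(1+0.0279) + 2×(0.2765−0.0279)] / (0.117−0.0279)
   = 5.63 × 1.5251 / 0.0891 = 96.3671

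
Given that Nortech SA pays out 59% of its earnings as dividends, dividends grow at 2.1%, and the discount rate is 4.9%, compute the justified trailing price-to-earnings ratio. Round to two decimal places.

Justified trailing P/E = b(1+g)/(r−g) = 0.59×(1+0.021)/(0.049−0.021) = 21.5139

21.51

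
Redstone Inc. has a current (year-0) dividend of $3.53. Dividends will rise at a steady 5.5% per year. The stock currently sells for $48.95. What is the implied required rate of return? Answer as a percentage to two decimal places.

13.11%

Rearranging the constant-growth DDM: r = D₁/P₀ + g.
D₁ = 3.53 × (1 + 0.055) = 3.7241.
r = 3.7241 / 48.95 + 0.055 = 0.07608 + 0.055 = 0.13108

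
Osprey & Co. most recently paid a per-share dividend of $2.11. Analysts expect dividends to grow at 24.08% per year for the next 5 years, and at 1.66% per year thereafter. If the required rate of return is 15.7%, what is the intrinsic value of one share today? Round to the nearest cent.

$34.75

Two-stage DDM. Project D₁…D_5 at 0.2408, terminal growth 0.0166, discount at r = 0.157.
D_1 = 2.6181
D_2 = 3.2485
D_3 = 4.0308
D_4 = 5.0014
D_5 = 6.2057
Terminal value at t=5: TV = D_6/(r−g) = 6.3087/(0.157−0.0166) = 44.9339
P₀ = 2.6181/(1+0.157)^1 + 3.2485/(1+0.157)^2 + 4.0308/(1+0.157)^3 + 5.0014/(1+0.157)^4 + 6.2057/(1+0.157)^5 + 44.9339/(1+0.157)^5 = 34.7486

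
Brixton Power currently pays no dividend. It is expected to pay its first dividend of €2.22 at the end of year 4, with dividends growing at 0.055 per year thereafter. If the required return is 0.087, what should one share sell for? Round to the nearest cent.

€54.01

Deferred-dividend DDM. At t=3 the remaining stream is a growing perpetuity with first payment D_4 = 2.22.
V_3 = D_4/(r−g) = 2.22/(0.087−0.055) = 69.3750
P₀ = V_3/(1+r)^3 = 69.3750/(1+0.087)^3 = 54.0150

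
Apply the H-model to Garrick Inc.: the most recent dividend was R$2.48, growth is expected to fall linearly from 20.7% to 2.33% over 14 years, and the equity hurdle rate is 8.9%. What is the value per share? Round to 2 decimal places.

R$87.17

H-model: P₀ = D₀[(1+g_L) + H(g_S−g_L)]/(r−g_L), with H = 14/2 = 7.
P₀ = 2.48 × [(1+0.0233) + 7×(0.207−0.0233)] / (0.089−0.0233)
   = 2.48 × 2.3092 / 0.0657 = 87.1661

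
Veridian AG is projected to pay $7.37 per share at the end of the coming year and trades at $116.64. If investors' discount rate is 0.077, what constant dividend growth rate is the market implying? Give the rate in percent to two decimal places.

1.38%

From P₀ = D₁/(r − g), the implied growth is g = r − D₁/P₀.
g = 0.077 − 7.37/116.64 = 0.077 − 0.06319 = 0.01381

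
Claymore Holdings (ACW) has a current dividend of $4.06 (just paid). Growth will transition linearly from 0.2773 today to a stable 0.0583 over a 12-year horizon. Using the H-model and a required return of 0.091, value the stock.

$294.54

H-model: P₀ = D₀[(1+g_L) + H(g_S−g_L)]/(r−g_L), with H = 12/2 = 6.
P₀ = 4.06 × [(1+0.0583) + 6×(0.2773−0.0583)] / (0.091−0.0583)
   = 4.06 × 2.3723 / 0.0327 = 294.5424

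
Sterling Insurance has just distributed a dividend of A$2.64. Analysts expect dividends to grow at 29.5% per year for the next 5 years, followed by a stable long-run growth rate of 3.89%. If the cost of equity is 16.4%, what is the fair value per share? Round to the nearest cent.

A$55.75

Two-stage DDM. Project D₁…D_5 at 0.295, terminal growth 0.0389, discount at r = 0.164.
D_1 = 3.4188
D_2 = 4.4273
D_3 = 5.7334
D_4 = 7.4248
D_5 = 9.6151
Terminal value at t=5: TV = D_6/(r−g) = 9.9891/(0.164−0.0389) = 79.8489
P₀ = 3.4188/(1+0.164)^1 + 4.4273/(1+0.164)^2 + 5.7334/(1+0.164)^3 + 7.4248/(1+0.164)^4 + 9.6151/(1+0.164)^5 + 79.8489/(1+0.164)^5 = 55.7529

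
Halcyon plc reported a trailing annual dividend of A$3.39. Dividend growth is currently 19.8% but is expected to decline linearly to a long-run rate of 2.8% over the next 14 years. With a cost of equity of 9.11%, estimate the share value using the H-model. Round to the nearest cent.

H-model: P₀ = D₀[(1+g_L) + H(g_S−g_L)]/(r−g_L), with H = 14/2 = 7.
P₀ = 3.39 × [(1+0.028) + 7×(0.198−0.028)] / (0.0911−0.028)
   = 3.39 × 2.2180 / 0.0631 = 119.1604

A$119.16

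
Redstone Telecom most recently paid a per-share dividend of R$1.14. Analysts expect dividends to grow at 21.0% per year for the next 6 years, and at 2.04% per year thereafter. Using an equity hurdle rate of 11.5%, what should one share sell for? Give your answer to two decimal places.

R$29.28

Two-stage DDM. Project D₁…D_6 at 0.21, terminal growth 0.0204, discount at r = 0.115.
D_1 = 1.3794
D_2 = 1.6691
D_3 = 2.0196
D_4 = 2.4437
D_5 = 2.9569
D_6 = 3.5778
Terminal value at t=6: TV = D_7/(r−g) = 3.6508/(0.115−0.0204) = 38.5919
P₀ = 1.3794/(1+0.115)^1 + 1.6691/(1+0.115)^2 + 2.0196/(1+0.115)^3 + 2.4437/(1+0.115)^4 + 2.9569/(1+0.115)^5 + 3.5778/(1+0.115)^6 + 38.5919/(1+0.115)^6 = 29.2792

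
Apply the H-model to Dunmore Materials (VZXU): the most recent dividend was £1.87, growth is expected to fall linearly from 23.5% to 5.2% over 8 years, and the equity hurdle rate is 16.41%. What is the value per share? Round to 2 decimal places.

H-model: P₀ = D₀[(1+g_L) + H(g_S−g_L)]/(r−g_L), with H = 8/2 = 4.
P₀ = 1.87 × [(1+0.052) + 4×(0.235−0.052)] / (0.1641−0.052)
   = 1.87 × 1.7840 / 0.1121 = 29.7599

£29.76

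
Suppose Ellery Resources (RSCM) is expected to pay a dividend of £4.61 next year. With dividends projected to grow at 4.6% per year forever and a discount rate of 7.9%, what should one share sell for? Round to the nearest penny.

£139.70

Gordon growth model: P₀ = D₁/(r − g), with D₁ = 4.61 given directly.
P₀ = 4.6100 / (0.079 − 0.046) = 4.6100 / 0.033 = 139.6970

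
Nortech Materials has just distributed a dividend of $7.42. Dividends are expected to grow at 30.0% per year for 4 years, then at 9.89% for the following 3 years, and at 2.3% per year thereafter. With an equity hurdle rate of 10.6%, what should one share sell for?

Three-stage DDM. Project D₁…D_7; terminal Gordon value at t=7 with g = 0.023; discount at r = 0.106.
D_1 = 9.6460
D_2 = 12.5398
D_3 = 16.3017
D_4 = 21.1923
D_5 = 23.2882
D_6 = 25.5914
D_7 = 28.1224
TV_7 = 28.7692/(0.106−0.023) = 346.6166
P₀ = Σ Dₜ/(1+r)ᵗ + TV_7/(1+r)^7 = 258.3549

$258.35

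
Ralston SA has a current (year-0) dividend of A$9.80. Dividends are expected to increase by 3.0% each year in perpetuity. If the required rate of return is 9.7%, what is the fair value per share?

Gordon growth model: P₀ = D₁/(r − g). D₁ = 9.80 × (1 + 0.03) = 10.0940.
P₀ = 10.0940 / (0.097 − 0.03) = 10.0940 / 0.067 = 150.6567

A$150.66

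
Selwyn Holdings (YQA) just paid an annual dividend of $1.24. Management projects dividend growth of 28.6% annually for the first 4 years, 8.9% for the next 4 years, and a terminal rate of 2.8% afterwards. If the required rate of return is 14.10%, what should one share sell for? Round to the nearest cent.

$28.99

Three-stage DDM. Project D₁…D_8; terminal Gordon value at t=8 with g = 0.028; discount at r = 0.141.
D_1 = 1.5946
D_2 = 2.0507
D_3 = 2.6372
D_4 = 3.3915
D_5 = 3.6933
D_6 = 4.0220
D_7 = 4.3800
D_8 = 4.7698
TV_8 = 4.9033/(0.141−0.028) = 43.3922
P₀ = Σ Dₜ/(1+r)ᵗ + TV_8/(1+r)^8 = 28.9869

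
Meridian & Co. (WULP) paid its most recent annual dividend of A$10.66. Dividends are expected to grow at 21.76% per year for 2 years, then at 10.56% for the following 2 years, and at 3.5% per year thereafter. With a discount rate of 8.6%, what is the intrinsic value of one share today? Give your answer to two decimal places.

A$334.73

Three-stage DDM. Project D₁…D_4; terminal Gordon value at t=4 with g = 0.035; discount at r = 0.086.
D_1 = 12.9796
D_2 = 15.8040
D_3 = 17.4729
D_4 = 19.3180
TV_4 = 19.9941/(0.086−0.035) = 392.0421
P₀ = Σ Dₜ/(1+r)ᵗ + TV_4/(1+r)^4 = 334.7288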